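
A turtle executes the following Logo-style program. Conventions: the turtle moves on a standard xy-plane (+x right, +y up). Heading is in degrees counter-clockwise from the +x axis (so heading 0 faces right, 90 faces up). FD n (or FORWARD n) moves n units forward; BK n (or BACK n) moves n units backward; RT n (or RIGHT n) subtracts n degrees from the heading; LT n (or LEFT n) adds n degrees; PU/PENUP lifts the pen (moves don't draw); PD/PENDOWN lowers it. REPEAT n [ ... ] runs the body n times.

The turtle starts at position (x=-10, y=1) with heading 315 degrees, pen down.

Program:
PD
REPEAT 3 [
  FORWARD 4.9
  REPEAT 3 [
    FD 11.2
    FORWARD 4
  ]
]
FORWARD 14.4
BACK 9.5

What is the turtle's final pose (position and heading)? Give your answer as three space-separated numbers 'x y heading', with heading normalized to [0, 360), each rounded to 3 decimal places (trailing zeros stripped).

Answer: 100.592 -109.592 315

Derivation:
Executing turtle program step by step:
Start: pos=(-10,1), heading=315, pen down
PD: pen down
REPEAT 3 [
  -- iteration 1/3 --
  FD 4.9: (-10,1) -> (-6.535,-2.465) [heading=315, draw]
  REPEAT 3 [
    -- iteration 1/3 --
    FD 11.2: (-6.535,-2.465) -> (1.384,-10.384) [heading=315, draw]
    FD 4: (1.384,-10.384) -> (4.213,-13.213) [heading=315, draw]
    -- iteration 2/3 --
    FD 11.2: (4.213,-13.213) -> (12.132,-21.132) [heading=315, draw]
    FD 4: (12.132,-21.132) -> (14.961,-23.961) [heading=315, draw]
    -- iteration 3/3 --
    FD 11.2: (14.961,-23.961) -> (22.88,-31.88) [heading=315, draw]
    FD 4: (22.88,-31.88) -> (25.709,-34.709) [heading=315, draw]
  ]
  -- iteration 2/3 --
  FD 4.9: (25.709,-34.709) -> (29.174,-38.174) [heading=315, draw]
  REPEAT 3 [
    -- iteration 1/3 --
    FD 11.2: (29.174,-38.174) -> (37.093,-46.093) [heading=315, draw]
    FD 4: (37.093,-46.093) -> (39.922,-48.922) [heading=315, draw]
    -- iteration 2/3 --
    FD 11.2: (39.922,-48.922) -> (47.841,-56.841) [heading=315, draw]
    FD 4: (47.841,-56.841) -> (50.67,-59.67) [heading=315, draw]
    -- iteration 3/3 --
    FD 11.2: (50.67,-59.67) -> (58.589,-67.589) [heading=315, draw]
    FD 4: (58.589,-67.589) -> (61.418,-70.418) [heading=315, draw]
  ]
  -- iteration 3/3 --
  FD 4.9: (61.418,-70.418) -> (64.883,-73.883) [heading=315, draw]
  REPEAT 3 [
    -- iteration 1/3 --
    FD 11.2: (64.883,-73.883) -> (72.802,-81.802) [heading=315, draw]
    FD 4: (72.802,-81.802) -> (75.631,-84.631) [heading=315, draw]
    -- iteration 2/3 --
    FD 11.2: (75.631,-84.631) -> (83.55,-92.55) [heading=315, draw]
    FD 4: (83.55,-92.55) -> (86.379,-95.379) [heading=315, draw]
    -- iteration 3/3 --
    FD 11.2: (86.379,-95.379) -> (94.298,-103.298) [heading=315, draw]
    FD 4: (94.298,-103.298) -> (97.127,-106.127) [heading=315, draw]
  ]
]
FD 14.4: (97.127,-106.127) -> (107.309,-116.309) [heading=315, draw]
BK 9.5: (107.309,-116.309) -> (100.592,-109.592) [heading=315, draw]
Final: pos=(100.592,-109.592), heading=315, 23 segment(s) drawn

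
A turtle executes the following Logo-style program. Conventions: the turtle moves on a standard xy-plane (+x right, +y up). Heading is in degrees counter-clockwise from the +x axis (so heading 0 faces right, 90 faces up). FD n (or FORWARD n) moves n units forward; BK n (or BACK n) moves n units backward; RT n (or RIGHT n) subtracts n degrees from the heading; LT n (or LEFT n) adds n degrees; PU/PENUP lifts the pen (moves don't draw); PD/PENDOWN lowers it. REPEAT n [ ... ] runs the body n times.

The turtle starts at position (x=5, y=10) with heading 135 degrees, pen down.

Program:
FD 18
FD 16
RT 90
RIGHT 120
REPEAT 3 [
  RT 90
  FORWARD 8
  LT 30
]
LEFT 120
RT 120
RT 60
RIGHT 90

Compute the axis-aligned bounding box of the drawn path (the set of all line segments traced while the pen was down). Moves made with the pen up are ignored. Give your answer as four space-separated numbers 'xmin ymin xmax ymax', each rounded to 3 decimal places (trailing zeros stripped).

Answer: -32.426 10 5 45.355

Derivation:
Executing turtle program step by step:
Start: pos=(5,10), heading=135, pen down
FD 18: (5,10) -> (-7.728,22.728) [heading=135, draw]
FD 16: (-7.728,22.728) -> (-19.042,34.042) [heading=135, draw]
RT 90: heading 135 -> 45
RT 120: heading 45 -> 285
REPEAT 3 [
  -- iteration 1/3 --
  RT 90: heading 285 -> 195
  FD 8: (-19.042,34.042) -> (-26.769,31.971) [heading=195, draw]
  LT 30: heading 195 -> 225
  -- iteration 2/3 --
  RT 90: heading 225 -> 135
  FD 8: (-26.769,31.971) -> (-32.426,37.628) [heading=135, draw]
  LT 30: heading 135 -> 165
  -- iteration 3/3 --
  RT 90: heading 165 -> 75
  FD 8: (-32.426,37.628) -> (-30.355,45.355) [heading=75, draw]
  LT 30: heading 75 -> 105
]
LT 120: heading 105 -> 225
RT 120: heading 225 -> 105
RT 60: heading 105 -> 45
RT 90: heading 45 -> 315
Final: pos=(-30.355,45.355), heading=315, 5 segment(s) drawn

Segment endpoints: x in {-32.426, -30.355, -26.769, -19.042, -7.728, 5}, y in {10, 22.728, 31.971, 34.042, 37.628, 45.355}
xmin=-32.426, ymin=10, xmax=5, ymax=45.355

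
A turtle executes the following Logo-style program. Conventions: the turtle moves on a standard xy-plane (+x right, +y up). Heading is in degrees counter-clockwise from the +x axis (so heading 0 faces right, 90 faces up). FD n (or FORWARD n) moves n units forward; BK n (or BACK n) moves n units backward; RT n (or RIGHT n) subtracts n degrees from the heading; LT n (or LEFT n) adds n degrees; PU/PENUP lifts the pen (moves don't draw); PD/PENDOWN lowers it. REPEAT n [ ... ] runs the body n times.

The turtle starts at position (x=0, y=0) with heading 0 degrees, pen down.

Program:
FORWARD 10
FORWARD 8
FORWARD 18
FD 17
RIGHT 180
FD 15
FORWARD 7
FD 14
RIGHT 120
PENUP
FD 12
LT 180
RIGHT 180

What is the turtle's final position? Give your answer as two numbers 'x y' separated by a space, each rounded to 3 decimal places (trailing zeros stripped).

Answer: 23 10.392

Derivation:
Executing turtle program step by step:
Start: pos=(0,0), heading=0, pen down
FD 10: (0,0) -> (10,0) [heading=0, draw]
FD 8: (10,0) -> (18,0) [heading=0, draw]
FD 18: (18,0) -> (36,0) [heading=0, draw]
FD 17: (36,0) -> (53,0) [heading=0, draw]
RT 180: heading 0 -> 180
FD 15: (53,0) -> (38,0) [heading=180, draw]
FD 7: (38,0) -> (31,0) [heading=180, draw]
FD 14: (31,0) -> (17,0) [heading=180, draw]
RT 120: heading 180 -> 60
PU: pen up
FD 12: (17,0) -> (23,10.392) [heading=60, move]
LT 180: heading 60 -> 240
RT 180: heading 240 -> 60
Final: pos=(23,10.392), heading=60, 7 segment(s) drawn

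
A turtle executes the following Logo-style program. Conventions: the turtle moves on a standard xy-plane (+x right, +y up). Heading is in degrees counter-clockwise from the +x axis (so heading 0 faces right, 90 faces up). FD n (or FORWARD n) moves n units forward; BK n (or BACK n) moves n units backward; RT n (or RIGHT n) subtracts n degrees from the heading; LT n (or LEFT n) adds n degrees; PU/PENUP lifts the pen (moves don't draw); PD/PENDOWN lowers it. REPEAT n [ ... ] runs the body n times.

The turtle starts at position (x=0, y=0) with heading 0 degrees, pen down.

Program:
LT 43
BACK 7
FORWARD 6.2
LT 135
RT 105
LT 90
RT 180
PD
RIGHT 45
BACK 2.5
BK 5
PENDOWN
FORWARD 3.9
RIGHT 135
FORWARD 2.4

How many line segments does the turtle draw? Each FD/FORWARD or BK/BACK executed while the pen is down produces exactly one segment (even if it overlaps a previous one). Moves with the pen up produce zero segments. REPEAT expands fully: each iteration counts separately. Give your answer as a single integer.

Executing turtle program step by step:
Start: pos=(0,0), heading=0, pen down
LT 43: heading 0 -> 43
BK 7: (0,0) -> (-5.119,-4.774) [heading=43, draw]
FD 6.2: (-5.119,-4.774) -> (-0.585,-0.546) [heading=43, draw]
LT 135: heading 43 -> 178
RT 105: heading 178 -> 73
LT 90: heading 73 -> 163
RT 180: heading 163 -> 343
PD: pen down
RT 45: heading 343 -> 298
BK 2.5: (-0.585,-0.546) -> (-1.759,1.662) [heading=298, draw]
BK 5: (-1.759,1.662) -> (-4.106,6.077) [heading=298, draw]
PD: pen down
FD 3.9: (-4.106,6.077) -> (-2.275,2.633) [heading=298, draw]
RT 135: heading 298 -> 163
FD 2.4: (-2.275,2.633) -> (-4.57,3.335) [heading=163, draw]
Final: pos=(-4.57,3.335), heading=163, 6 segment(s) drawn
Segments drawn: 6

Answer: 6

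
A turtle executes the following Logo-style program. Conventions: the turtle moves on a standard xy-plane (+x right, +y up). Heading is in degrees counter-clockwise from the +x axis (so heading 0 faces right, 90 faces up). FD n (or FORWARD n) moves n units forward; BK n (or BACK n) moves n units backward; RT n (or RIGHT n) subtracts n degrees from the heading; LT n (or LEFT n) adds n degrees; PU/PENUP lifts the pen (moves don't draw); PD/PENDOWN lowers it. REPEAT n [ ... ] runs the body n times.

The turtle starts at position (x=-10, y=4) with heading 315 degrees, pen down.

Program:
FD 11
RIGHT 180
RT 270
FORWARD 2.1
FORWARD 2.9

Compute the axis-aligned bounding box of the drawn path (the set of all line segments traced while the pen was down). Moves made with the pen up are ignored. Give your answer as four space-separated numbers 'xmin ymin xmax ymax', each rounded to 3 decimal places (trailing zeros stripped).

Executing turtle program step by step:
Start: pos=(-10,4), heading=315, pen down
FD 11: (-10,4) -> (-2.222,-3.778) [heading=315, draw]
RT 180: heading 315 -> 135
RT 270: heading 135 -> 225
FD 2.1: (-2.222,-3.778) -> (-3.707,-5.263) [heading=225, draw]
FD 2.9: (-3.707,-5.263) -> (-5.757,-7.314) [heading=225, draw]
Final: pos=(-5.757,-7.314), heading=225, 3 segment(s) drawn

Segment endpoints: x in {-10, -5.757, -3.707, -2.222}, y in {-7.314, -5.263, -3.778, 4}
xmin=-10, ymin=-7.314, xmax=-2.222, ymax=4

Answer: -10 -7.314 -2.222 4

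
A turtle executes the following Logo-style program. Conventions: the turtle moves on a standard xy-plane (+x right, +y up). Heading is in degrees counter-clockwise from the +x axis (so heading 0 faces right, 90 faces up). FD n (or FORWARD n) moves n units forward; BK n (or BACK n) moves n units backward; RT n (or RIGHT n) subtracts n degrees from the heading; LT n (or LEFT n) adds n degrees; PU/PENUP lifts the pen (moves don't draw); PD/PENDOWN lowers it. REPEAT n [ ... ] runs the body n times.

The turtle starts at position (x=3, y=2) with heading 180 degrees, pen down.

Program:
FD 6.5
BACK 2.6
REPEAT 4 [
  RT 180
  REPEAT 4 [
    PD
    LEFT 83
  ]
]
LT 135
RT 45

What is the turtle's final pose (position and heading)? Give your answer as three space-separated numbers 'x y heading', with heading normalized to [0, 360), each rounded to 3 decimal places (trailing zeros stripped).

Executing turtle program step by step:
Start: pos=(3,2), heading=180, pen down
FD 6.5: (3,2) -> (-3.5,2) [heading=180, draw]
BK 2.6: (-3.5,2) -> (-0.9,2) [heading=180, draw]
REPEAT 4 [
  -- iteration 1/4 --
  RT 180: heading 180 -> 0
  REPEAT 4 [
    -- iteration 1/4 --
    PD: pen down
    LT 83: heading 0 -> 83
    -- iteration 2/4 --
    PD: pen down
    LT 83: heading 83 -> 166
    -- iteration 3/4 --
    PD: pen down
    LT 83: heading 166 -> 249
    -- iteration 4/4 --
    PD: pen down
    LT 83: heading 249 -> 332
  ]
  -- iteration 2/4 --
  RT 180: heading 332 -> 152
  REPEAT 4 [
    -- iteration 1/4 --
    PD: pen down
    LT 83: heading 152 -> 235
    -- iteration 2/4 --
    PD: pen down
    LT 83: heading 235 -> 318
    -- iteration 3/4 --
    PD: pen down
    LT 83: heading 318 -> 41
    -- iteration 4/4 --
    PD: pen down
    LT 83: heading 41 -> 124
  ]
  -- iteration 3/4 --
  RT 180: heading 124 -> 304
  REPEAT 4 [
    -- iteration 1/4 --
    PD: pen down
    LT 83: heading 304 -> 27
    -- iteration 2/4 --
    PD: pen down
    LT 83: heading 27 -> 110
    -- iteration 3/4 --
    PD: pen down
    LT 83: heading 110 -> 193
    -- iteration 4/4 --
    PD: pen down
    LT 83: heading 193 -> 276
  ]
  -- iteration 4/4 --
  RT 180: heading 276 -> 96
  REPEAT 4 [
    -- iteration 1/4 --
    PD: pen down
    LT 83: heading 96 -> 179
    -- iteration 2/4 --
    PD: pen down
    LT 83: heading 179 -> 262
    -- iteration 3/4 --
    PD: pen down
    LT 83: heading 262 -> 345
    -- iteration 4/4 --
    PD: pen down
    LT 83: heading 345 -> 68
  ]
]
LT 135: heading 68 -> 203
RT 45: heading 203 -> 158
Final: pos=(-0.9,2), heading=158, 2 segment(s) drawn

Answer: -0.9 2 158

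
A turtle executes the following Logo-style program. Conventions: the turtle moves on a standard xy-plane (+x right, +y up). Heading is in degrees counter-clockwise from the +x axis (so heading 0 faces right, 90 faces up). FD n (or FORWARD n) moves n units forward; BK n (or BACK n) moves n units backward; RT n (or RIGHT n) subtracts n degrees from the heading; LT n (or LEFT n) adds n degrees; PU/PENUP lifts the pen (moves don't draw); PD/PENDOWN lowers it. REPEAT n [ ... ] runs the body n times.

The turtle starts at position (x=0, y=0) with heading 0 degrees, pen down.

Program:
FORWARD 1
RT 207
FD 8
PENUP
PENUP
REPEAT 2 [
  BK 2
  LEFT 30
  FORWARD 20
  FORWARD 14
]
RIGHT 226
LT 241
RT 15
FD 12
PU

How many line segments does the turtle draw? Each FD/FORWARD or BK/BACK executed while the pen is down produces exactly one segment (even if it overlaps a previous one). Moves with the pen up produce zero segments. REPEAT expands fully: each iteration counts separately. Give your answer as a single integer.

Executing turtle program step by step:
Start: pos=(0,0), heading=0, pen down
FD 1: (0,0) -> (1,0) [heading=0, draw]
RT 207: heading 0 -> 153
FD 8: (1,0) -> (-6.128,3.632) [heading=153, draw]
PU: pen up
PU: pen up
REPEAT 2 [
  -- iteration 1/2 --
  BK 2: (-6.128,3.632) -> (-4.346,2.724) [heading=153, move]
  LT 30: heading 153 -> 183
  FD 20: (-4.346,2.724) -> (-24.319,1.677) [heading=183, move]
  FD 14: (-24.319,1.677) -> (-38.299,0.945) [heading=183, move]
  -- iteration 2/2 --
  BK 2: (-38.299,0.945) -> (-36.302,1.049) [heading=183, move]
  LT 30: heading 183 -> 213
  FD 20: (-36.302,1.049) -> (-53.076,-9.844) [heading=213, move]
  FD 14: (-53.076,-9.844) -> (-64.817,-17.469) [heading=213, move]
]
RT 226: heading 213 -> 347
LT 241: heading 347 -> 228
RT 15: heading 228 -> 213
FD 12: (-64.817,-17.469) -> (-74.881,-24.004) [heading=213, move]
PU: pen up
Final: pos=(-74.881,-24.004), heading=213, 2 segment(s) drawn
Segments drawn: 2

Answer: 2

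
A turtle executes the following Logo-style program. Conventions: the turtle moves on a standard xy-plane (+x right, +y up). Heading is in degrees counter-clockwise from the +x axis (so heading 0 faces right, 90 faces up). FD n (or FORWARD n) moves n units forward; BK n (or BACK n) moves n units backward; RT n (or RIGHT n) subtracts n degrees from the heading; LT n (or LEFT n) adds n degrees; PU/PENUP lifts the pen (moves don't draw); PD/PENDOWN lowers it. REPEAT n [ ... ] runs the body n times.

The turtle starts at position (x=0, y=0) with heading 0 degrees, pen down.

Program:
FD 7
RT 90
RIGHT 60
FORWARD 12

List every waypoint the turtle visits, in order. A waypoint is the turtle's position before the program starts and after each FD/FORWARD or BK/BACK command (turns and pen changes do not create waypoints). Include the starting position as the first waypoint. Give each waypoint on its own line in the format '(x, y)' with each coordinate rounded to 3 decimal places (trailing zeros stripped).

Executing turtle program step by step:
Start: pos=(0,0), heading=0, pen down
FD 7: (0,0) -> (7,0) [heading=0, draw]
RT 90: heading 0 -> 270
RT 60: heading 270 -> 210
FD 12: (7,0) -> (-3.392,-6) [heading=210, draw]
Final: pos=(-3.392,-6), heading=210, 2 segment(s) drawn
Waypoints (3 total):
(0, 0)
(7, 0)
(-3.392, -6)

Answer: (0, 0)
(7, 0)
(-3.392, -6)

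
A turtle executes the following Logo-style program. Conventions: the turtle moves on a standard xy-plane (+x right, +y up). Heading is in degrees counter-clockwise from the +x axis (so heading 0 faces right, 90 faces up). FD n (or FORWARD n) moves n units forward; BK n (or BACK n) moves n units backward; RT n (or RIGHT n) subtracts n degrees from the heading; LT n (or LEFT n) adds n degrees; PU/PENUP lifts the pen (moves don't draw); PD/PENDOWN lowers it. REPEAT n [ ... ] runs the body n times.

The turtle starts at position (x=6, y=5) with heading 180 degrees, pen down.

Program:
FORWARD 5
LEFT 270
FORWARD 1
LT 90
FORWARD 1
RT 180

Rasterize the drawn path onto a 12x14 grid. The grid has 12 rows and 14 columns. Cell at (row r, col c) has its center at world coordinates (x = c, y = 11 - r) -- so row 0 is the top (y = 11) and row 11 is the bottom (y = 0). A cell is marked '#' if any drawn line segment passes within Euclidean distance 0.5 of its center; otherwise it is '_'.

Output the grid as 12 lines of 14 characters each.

Answer: ______________
______________
______________
______________
______________
##____________
_######_______
______________
______________
______________
______________
______________

Derivation:
Segment 0: (6,5) -> (1,5)
Segment 1: (1,5) -> (1,6)
Segment 2: (1,6) -> (0,6)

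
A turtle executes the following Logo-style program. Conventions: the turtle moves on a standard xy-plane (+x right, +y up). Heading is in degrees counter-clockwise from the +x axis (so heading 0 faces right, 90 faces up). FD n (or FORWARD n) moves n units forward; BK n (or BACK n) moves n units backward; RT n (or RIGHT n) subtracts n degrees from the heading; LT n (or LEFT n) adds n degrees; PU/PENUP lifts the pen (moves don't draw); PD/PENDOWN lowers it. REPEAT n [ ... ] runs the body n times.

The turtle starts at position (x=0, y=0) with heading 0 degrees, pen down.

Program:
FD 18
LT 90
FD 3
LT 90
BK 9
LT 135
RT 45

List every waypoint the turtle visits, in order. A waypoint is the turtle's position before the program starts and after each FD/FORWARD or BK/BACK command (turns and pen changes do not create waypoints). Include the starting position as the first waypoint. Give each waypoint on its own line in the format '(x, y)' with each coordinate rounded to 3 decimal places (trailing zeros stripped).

Answer: (0, 0)
(18, 0)
(18, 3)
(27, 3)

Derivation:
Executing turtle program step by step:
Start: pos=(0,0), heading=0, pen down
FD 18: (0,0) -> (18,0) [heading=0, draw]
LT 90: heading 0 -> 90
FD 3: (18,0) -> (18,3) [heading=90, draw]
LT 90: heading 90 -> 180
BK 9: (18,3) -> (27,3) [heading=180, draw]
LT 135: heading 180 -> 315
RT 45: heading 315 -> 270
Final: pos=(27,3), heading=270, 3 segment(s) drawn
Waypoints (4 total):
(0, 0)
(18, 0)
(18, 3)
(27, 3)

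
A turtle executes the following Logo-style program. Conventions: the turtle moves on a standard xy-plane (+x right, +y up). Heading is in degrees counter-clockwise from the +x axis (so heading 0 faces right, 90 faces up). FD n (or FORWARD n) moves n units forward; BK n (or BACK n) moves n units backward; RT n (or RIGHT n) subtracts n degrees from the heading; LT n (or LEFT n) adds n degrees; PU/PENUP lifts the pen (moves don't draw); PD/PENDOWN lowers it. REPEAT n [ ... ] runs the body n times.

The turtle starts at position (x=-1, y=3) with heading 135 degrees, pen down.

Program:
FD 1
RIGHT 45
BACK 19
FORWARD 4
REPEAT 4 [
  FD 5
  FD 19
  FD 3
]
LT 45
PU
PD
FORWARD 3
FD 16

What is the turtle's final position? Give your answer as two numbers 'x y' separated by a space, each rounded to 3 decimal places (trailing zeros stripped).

Answer: -15.142 110.142

Derivation:
Executing turtle program step by step:
Start: pos=(-1,3), heading=135, pen down
FD 1: (-1,3) -> (-1.707,3.707) [heading=135, draw]
RT 45: heading 135 -> 90
BK 19: (-1.707,3.707) -> (-1.707,-15.293) [heading=90, draw]
FD 4: (-1.707,-15.293) -> (-1.707,-11.293) [heading=90, draw]
REPEAT 4 [
  -- iteration 1/4 --
  FD 5: (-1.707,-11.293) -> (-1.707,-6.293) [heading=90, draw]
  FD 19: (-1.707,-6.293) -> (-1.707,12.707) [heading=90, draw]
  FD 3: (-1.707,12.707) -> (-1.707,15.707) [heading=90, draw]
  -- iteration 2/4 --
  FD 5: (-1.707,15.707) -> (-1.707,20.707) [heading=90, draw]
  FD 19: (-1.707,20.707) -> (-1.707,39.707) [heading=90, draw]
  FD 3: (-1.707,39.707) -> (-1.707,42.707) [heading=90, draw]
  -- iteration 3/4 --
  FD 5: (-1.707,42.707) -> (-1.707,47.707) [heading=90, draw]
  FD 19: (-1.707,47.707) -> (-1.707,66.707) [heading=90, draw]
  FD 3: (-1.707,66.707) -> (-1.707,69.707) [heading=90, draw]
  -- iteration 4/4 --
  FD 5: (-1.707,69.707) -> (-1.707,74.707) [heading=90, draw]
  FD 19: (-1.707,74.707) -> (-1.707,93.707) [heading=90, draw]
  FD 3: (-1.707,93.707) -> (-1.707,96.707) [heading=90, draw]
]
LT 45: heading 90 -> 135
PU: pen up
PD: pen down
FD 3: (-1.707,96.707) -> (-3.828,98.828) [heading=135, draw]
FD 16: (-3.828,98.828) -> (-15.142,110.142) [heading=135, draw]
Final: pos=(-15.142,110.142), heading=135, 17 segment(s) drawn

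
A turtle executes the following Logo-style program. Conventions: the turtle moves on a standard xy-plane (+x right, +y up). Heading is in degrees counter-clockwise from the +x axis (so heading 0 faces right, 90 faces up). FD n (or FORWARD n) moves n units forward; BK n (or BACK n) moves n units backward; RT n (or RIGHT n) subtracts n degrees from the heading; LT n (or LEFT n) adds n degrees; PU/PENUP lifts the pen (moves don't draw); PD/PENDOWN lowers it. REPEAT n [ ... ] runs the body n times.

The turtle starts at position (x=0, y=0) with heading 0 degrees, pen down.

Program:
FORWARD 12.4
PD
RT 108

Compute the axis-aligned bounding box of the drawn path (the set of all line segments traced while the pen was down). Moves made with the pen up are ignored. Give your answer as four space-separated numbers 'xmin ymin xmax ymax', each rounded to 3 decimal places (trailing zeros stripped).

Answer: 0 0 12.4 0

Derivation:
Executing turtle program step by step:
Start: pos=(0,0), heading=0, pen down
FD 12.4: (0,0) -> (12.4,0) [heading=0, draw]
PD: pen down
RT 108: heading 0 -> 252
Final: pos=(12.4,0), heading=252, 1 segment(s) drawn

Segment endpoints: x in {0, 12.4}, y in {0}
xmin=0, ymin=0, xmax=12.4, ymax=0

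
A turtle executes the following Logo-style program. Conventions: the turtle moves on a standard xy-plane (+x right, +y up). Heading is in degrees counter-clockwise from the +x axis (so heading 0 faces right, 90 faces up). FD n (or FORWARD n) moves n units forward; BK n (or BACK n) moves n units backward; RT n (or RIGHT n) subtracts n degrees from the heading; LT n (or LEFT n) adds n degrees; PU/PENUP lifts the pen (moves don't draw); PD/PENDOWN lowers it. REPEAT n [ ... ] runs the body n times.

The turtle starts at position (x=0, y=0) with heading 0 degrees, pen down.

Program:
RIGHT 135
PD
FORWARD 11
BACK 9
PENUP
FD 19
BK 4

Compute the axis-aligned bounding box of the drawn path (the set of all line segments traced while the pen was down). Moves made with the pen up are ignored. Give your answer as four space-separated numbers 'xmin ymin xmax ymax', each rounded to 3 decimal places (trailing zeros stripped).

Answer: -7.778 -7.778 0 0

Derivation:
Executing turtle program step by step:
Start: pos=(0,0), heading=0, pen down
RT 135: heading 0 -> 225
PD: pen down
FD 11: (0,0) -> (-7.778,-7.778) [heading=225, draw]
BK 9: (-7.778,-7.778) -> (-1.414,-1.414) [heading=225, draw]
PU: pen up
FD 19: (-1.414,-1.414) -> (-14.849,-14.849) [heading=225, move]
BK 4: (-14.849,-14.849) -> (-12.021,-12.021) [heading=225, move]
Final: pos=(-12.021,-12.021), heading=225, 2 segment(s) drawn

Segment endpoints: x in {-7.778, -1.414, 0}, y in {-7.778, -1.414, 0}
xmin=-7.778, ymin=-7.778, xmax=0, ymax=0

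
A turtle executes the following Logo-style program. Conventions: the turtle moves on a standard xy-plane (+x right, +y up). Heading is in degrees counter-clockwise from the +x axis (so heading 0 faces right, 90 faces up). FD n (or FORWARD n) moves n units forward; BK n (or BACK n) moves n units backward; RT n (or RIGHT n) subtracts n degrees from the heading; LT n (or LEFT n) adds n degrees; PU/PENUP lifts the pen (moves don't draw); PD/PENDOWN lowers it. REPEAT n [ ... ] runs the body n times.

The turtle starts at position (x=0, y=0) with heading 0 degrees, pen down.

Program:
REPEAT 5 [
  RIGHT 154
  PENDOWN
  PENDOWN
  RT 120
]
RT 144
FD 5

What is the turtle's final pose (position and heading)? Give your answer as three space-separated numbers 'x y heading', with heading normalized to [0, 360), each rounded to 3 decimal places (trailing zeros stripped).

Answer: 1.378 -4.806 286

Derivation:
Executing turtle program step by step:
Start: pos=(0,0), heading=0, pen down
REPEAT 5 [
  -- iteration 1/5 --
  RT 154: heading 0 -> 206
  PD: pen down
  PD: pen down
  RT 120: heading 206 -> 86
  -- iteration 2/5 --
  RT 154: heading 86 -> 292
  PD: pen down
  PD: pen down
  RT 120: heading 292 -> 172
  -- iteration 3/5 --
  RT 154: heading 172 -> 18
  PD: pen down
  PD: pen down
  RT 120: heading 18 -> 258
  -- iteration 4/5 --
  RT 154: heading 258 -> 104
  PD: pen down
  PD: pen down
  RT 120: heading 104 -> 344
  -- iteration 5/5 --
  RT 154: heading 344 -> 190
  PD: pen down
  PD: pen down
  RT 120: heading 190 -> 70
]
RT 144: heading 70 -> 286
FD 5: (0,0) -> (1.378,-4.806) [heading=286, draw]
Final: pos=(1.378,-4.806), heading=286, 1 segment(s) drawn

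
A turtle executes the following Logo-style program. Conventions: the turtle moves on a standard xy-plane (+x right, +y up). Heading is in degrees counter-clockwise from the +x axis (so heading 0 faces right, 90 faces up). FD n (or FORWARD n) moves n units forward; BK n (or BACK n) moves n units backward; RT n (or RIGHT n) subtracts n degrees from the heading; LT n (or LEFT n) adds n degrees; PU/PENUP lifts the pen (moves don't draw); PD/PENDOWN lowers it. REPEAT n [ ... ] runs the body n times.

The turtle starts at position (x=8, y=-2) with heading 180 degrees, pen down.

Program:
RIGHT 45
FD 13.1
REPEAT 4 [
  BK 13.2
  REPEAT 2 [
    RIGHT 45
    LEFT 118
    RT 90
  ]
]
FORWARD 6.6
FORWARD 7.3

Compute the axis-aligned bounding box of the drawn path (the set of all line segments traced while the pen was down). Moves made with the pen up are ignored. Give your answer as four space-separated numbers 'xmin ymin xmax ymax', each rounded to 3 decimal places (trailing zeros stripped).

Answer: -5.639 -34.611 10.589 7.263

Derivation:
Executing turtle program step by step:
Start: pos=(8,-2), heading=180, pen down
RT 45: heading 180 -> 135
FD 13.1: (8,-2) -> (-1.263,7.263) [heading=135, draw]
REPEAT 4 [
  -- iteration 1/4 --
  BK 13.2: (-1.263,7.263) -> (8.071,-2.071) [heading=135, draw]
  REPEAT 2 [
    -- iteration 1/2 --
    RT 45: heading 135 -> 90
    LT 118: heading 90 -> 208
    RT 90: heading 208 -> 118
    -- iteration 2/2 --
    RT 45: heading 118 -> 73
    LT 118: heading 73 -> 191
    RT 90: heading 191 -> 101
  ]
  -- iteration 2/4 --
  BK 13.2: (8.071,-2.071) -> (10.589,-15.028) [heading=101, draw]
  REPEAT 2 [
    -- iteration 1/2 --
    RT 45: heading 101 -> 56
    LT 118: heading 56 -> 174
    RT 90: heading 174 -> 84
    -- iteration 2/2 --
    RT 45: heading 84 -> 39
    LT 118: heading 39 -> 157
    RT 90: heading 157 -> 67
  ]
  -- iteration 3/4 --
  BK 13.2: (10.589,-15.028) -> (5.432,-27.179) [heading=67, draw]
  REPEAT 2 [
    -- iteration 1/2 --
    RT 45: heading 67 -> 22
    LT 118: heading 22 -> 140
    RT 90: heading 140 -> 50
    -- iteration 2/2 --
    RT 45: heading 50 -> 5
    LT 118: heading 5 -> 123
    RT 90: heading 123 -> 33
  ]
  -- iteration 4/4 --
  BK 13.2: (5.432,-27.179) -> (-5.639,-34.368) [heading=33, draw]
  REPEAT 2 [
    -- iteration 1/2 --
    RT 45: heading 33 -> 348
    LT 118: heading 348 -> 106
    RT 90: heading 106 -> 16
    -- iteration 2/2 --
    RT 45: heading 16 -> 331
    LT 118: heading 331 -> 89
    RT 90: heading 89 -> 359
  ]
]
FD 6.6: (-5.639,-34.368) -> (0.96,-34.483) [heading=359, draw]
FD 7.3: (0.96,-34.483) -> (8.259,-34.611) [heading=359, draw]
Final: pos=(8.259,-34.611), heading=359, 7 segment(s) drawn

Segment endpoints: x in {-5.639, -1.263, 0.96, 5.432, 8, 8.071, 8.259, 10.589}, y in {-34.611, -34.483, -34.368, -27.179, -15.028, -2.071, -2, 7.263}
xmin=-5.639, ymin=-34.611, xmax=10.589, ymax=7.263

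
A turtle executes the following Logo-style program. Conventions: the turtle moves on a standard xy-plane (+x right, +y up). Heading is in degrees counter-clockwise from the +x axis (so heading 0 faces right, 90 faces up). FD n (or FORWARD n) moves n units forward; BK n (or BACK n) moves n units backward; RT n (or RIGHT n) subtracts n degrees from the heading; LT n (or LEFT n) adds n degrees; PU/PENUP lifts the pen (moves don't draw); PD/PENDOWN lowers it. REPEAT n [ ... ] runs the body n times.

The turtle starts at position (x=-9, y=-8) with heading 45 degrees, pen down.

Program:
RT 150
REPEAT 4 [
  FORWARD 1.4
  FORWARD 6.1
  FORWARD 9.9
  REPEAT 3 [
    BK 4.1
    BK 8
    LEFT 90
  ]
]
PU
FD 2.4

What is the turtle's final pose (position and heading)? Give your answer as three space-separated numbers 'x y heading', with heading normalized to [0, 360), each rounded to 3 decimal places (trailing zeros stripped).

Executing turtle program step by step:
Start: pos=(-9,-8), heading=45, pen down
RT 150: heading 45 -> 255
REPEAT 4 [
  -- iteration 1/4 --
  FD 1.4: (-9,-8) -> (-9.362,-9.352) [heading=255, draw]
  FD 6.1: (-9.362,-9.352) -> (-10.941,-15.244) [heading=255, draw]
  FD 9.9: (-10.941,-15.244) -> (-13.503,-24.807) [heading=255, draw]
  REPEAT 3 [
    -- iteration 1/3 --
    BK 4.1: (-13.503,-24.807) -> (-12.442,-20.847) [heading=255, draw]
    BK 8: (-12.442,-20.847) -> (-10.372,-13.119) [heading=255, draw]
    LT 90: heading 255 -> 345
    -- iteration 2/3 --
    BK 4.1: (-10.372,-13.119) -> (-14.332,-12.058) [heading=345, draw]
    BK 8: (-14.332,-12.058) -> (-22.059,-9.988) [heading=345, draw]
    LT 90: heading 345 -> 75
    -- iteration 3/3 --
    BK 4.1: (-22.059,-9.988) -> (-23.121,-13.948) [heading=75, draw]
    BK 8: (-23.121,-13.948) -> (-25.191,-21.675) [heading=75, draw]
    LT 90: heading 75 -> 165
  ]
  -- iteration 2/4 --
  FD 1.4: (-25.191,-21.675) -> (-26.543,-21.313) [heading=165, draw]
  FD 6.1: (-26.543,-21.313) -> (-32.436,-19.734) [heading=165, draw]
  FD 9.9: (-32.436,-19.734) -> (-41.998,-17.172) [heading=165, draw]
  REPEAT 3 [
    -- iteration 1/3 --
    BK 4.1: (-41.998,-17.172) -> (-38.038,-18.233) [heading=165, draw]
    BK 8: (-38.038,-18.233) -> (-30.311,-20.304) [heading=165, draw]
    LT 90: heading 165 -> 255
    -- iteration 2/3 --
    BK 4.1: (-30.311,-20.304) -> (-29.249,-16.343) [heading=255, draw]
    BK 8: (-29.249,-16.343) -> (-27.179,-8.616) [heading=255, draw]
    LT 90: heading 255 -> 345
    -- iteration 3/3 --
    BK 4.1: (-27.179,-8.616) -> (-31.139,-7.555) [heading=345, draw]
    BK 8: (-31.139,-7.555) -> (-38.867,-5.484) [heading=345, draw]
    LT 90: heading 345 -> 75
  ]
  -- iteration 3/4 --
  FD 1.4: (-38.867,-5.484) -> (-38.504,-4.132) [heading=75, draw]
  FD 6.1: (-38.504,-4.132) -> (-36.925,1.76) [heading=75, draw]
  FD 9.9: (-36.925,1.76) -> (-34.363,11.323) [heading=75, draw]
  REPEAT 3 [
    -- iteration 1/3 --
    BK 4.1: (-34.363,11.323) -> (-35.424,7.363) [heading=75, draw]
    BK 8: (-35.424,7.363) -> (-37.495,-0.365) [heading=75, draw]
    LT 90: heading 75 -> 165
    -- iteration 2/3 --
    BK 4.1: (-37.495,-0.365) -> (-33.535,-1.426) [heading=165, draw]
    BK 8: (-33.535,-1.426) -> (-25.807,-3.497) [heading=165, draw]
    LT 90: heading 165 -> 255
    -- iteration 3/3 --
    BK 4.1: (-25.807,-3.497) -> (-24.746,0.464) [heading=255, draw]
    BK 8: (-24.746,0.464) -> (-22.675,8.191) [heading=255, draw]
    LT 90: heading 255 -> 345
  ]
  -- iteration 4/4 --
  FD 1.4: (-22.675,8.191) -> (-21.323,7.829) [heading=345, draw]
  FD 6.1: (-21.323,7.829) -> (-15.431,6.25) [heading=345, draw]
  FD 9.9: (-15.431,6.25) -> (-5.868,3.688) [heading=345, draw]
  REPEAT 3 [
    -- iteration 1/3 --
    BK 4.1: (-5.868,3.688) -> (-9.829,4.749) [heading=345, draw]
    BK 8: (-9.829,4.749) -> (-17.556,6.819) [heading=345, draw]
    LT 90: heading 345 -> 75
    -- iteration 2/3 --
    BK 4.1: (-17.556,6.819) -> (-18.617,2.859) [heading=75, draw]
    BK 8: (-18.617,2.859) -> (-20.688,-4.868) [heading=75, draw]
    LT 90: heading 75 -> 165
    -- iteration 3/3 --
    BK 4.1: (-20.688,-4.868) -> (-16.727,-5.929) [heading=165, draw]
    BK 8: (-16.727,-5.929) -> (-9,-8) [heading=165, draw]
    LT 90: heading 165 -> 255
  ]
]
PU: pen up
FD 2.4: (-9,-8) -> (-9.621,-10.318) [heading=255, move]
Final: pos=(-9.621,-10.318), heading=255, 36 segment(s) drawn

Answer: -9.621 -10.318 255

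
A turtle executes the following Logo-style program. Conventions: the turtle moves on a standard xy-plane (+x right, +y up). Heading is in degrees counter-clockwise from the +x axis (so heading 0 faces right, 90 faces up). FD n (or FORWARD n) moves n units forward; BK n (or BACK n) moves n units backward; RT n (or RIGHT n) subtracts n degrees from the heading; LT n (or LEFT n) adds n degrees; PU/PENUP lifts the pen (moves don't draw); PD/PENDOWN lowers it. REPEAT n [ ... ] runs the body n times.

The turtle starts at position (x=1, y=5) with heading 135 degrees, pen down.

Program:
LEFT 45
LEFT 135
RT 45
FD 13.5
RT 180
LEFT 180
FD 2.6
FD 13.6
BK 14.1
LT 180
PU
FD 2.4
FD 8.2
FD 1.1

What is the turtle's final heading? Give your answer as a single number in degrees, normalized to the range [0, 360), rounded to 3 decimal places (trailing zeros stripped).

Executing turtle program step by step:
Start: pos=(1,5), heading=135, pen down
LT 45: heading 135 -> 180
LT 135: heading 180 -> 315
RT 45: heading 315 -> 270
FD 13.5: (1,5) -> (1,-8.5) [heading=270, draw]
RT 180: heading 270 -> 90
LT 180: heading 90 -> 270
FD 2.6: (1,-8.5) -> (1,-11.1) [heading=270, draw]
FD 13.6: (1,-11.1) -> (1,-24.7) [heading=270, draw]
BK 14.1: (1,-24.7) -> (1,-10.6) [heading=270, draw]
LT 180: heading 270 -> 90
PU: pen up
FD 2.4: (1,-10.6) -> (1,-8.2) [heading=90, move]
FD 8.2: (1,-8.2) -> (1,0) [heading=90, move]
FD 1.1: (1,0) -> (1,1.1) [heading=90, move]
Final: pos=(1,1.1), heading=90, 4 segment(s) drawn

Answer: 90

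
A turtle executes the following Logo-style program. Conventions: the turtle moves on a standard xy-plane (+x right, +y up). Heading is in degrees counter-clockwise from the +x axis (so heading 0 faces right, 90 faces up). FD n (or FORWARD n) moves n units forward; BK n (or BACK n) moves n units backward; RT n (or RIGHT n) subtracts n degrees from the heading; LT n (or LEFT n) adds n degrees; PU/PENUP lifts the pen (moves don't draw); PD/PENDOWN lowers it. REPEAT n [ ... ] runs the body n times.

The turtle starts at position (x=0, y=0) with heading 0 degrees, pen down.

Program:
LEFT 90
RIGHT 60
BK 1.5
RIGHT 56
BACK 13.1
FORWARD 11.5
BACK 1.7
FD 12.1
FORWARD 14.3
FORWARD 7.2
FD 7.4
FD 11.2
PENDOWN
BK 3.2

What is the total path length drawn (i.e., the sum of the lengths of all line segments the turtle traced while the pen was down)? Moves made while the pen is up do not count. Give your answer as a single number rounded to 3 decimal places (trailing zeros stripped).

Executing turtle program step by step:
Start: pos=(0,0), heading=0, pen down
LT 90: heading 0 -> 90
RT 60: heading 90 -> 30
BK 1.5: (0,0) -> (-1.299,-0.75) [heading=30, draw]
RT 56: heading 30 -> 334
BK 13.1: (-1.299,-0.75) -> (-13.073,4.993) [heading=334, draw]
FD 11.5: (-13.073,4.993) -> (-2.737,-0.049) [heading=334, draw]
BK 1.7: (-2.737,-0.049) -> (-4.265,0.697) [heading=334, draw]
FD 12.1: (-4.265,0.697) -> (6.61,-4.608) [heading=334, draw]
FD 14.3: (6.61,-4.608) -> (19.463,-10.876) [heading=334, draw]
FD 7.2: (19.463,-10.876) -> (25.934,-14.033) [heading=334, draw]
FD 7.4: (25.934,-14.033) -> (32.585,-17.277) [heading=334, draw]
FD 11.2: (32.585,-17.277) -> (42.652,-22.186) [heading=334, draw]
PD: pen down
BK 3.2: (42.652,-22.186) -> (39.776,-20.784) [heading=334, draw]
Final: pos=(39.776,-20.784), heading=334, 10 segment(s) drawn

Segment lengths:
  seg 1: (0,0) -> (-1.299,-0.75), length = 1.5
  seg 2: (-1.299,-0.75) -> (-13.073,4.993), length = 13.1
  seg 3: (-13.073,4.993) -> (-2.737,-0.049), length = 11.5
  seg 4: (-2.737,-0.049) -> (-4.265,0.697), length = 1.7
  seg 5: (-4.265,0.697) -> (6.61,-4.608), length = 12.1
  seg 6: (6.61,-4.608) -> (19.463,-10.876), length = 14.3
  seg 7: (19.463,-10.876) -> (25.934,-14.033), length = 7.2
  seg 8: (25.934,-14.033) -> (32.585,-17.277), length = 7.4
  seg 9: (32.585,-17.277) -> (42.652,-22.186), length = 11.2
  seg 10: (42.652,-22.186) -> (39.776,-20.784), length = 3.2
Total = 83.2

Answer: 83.2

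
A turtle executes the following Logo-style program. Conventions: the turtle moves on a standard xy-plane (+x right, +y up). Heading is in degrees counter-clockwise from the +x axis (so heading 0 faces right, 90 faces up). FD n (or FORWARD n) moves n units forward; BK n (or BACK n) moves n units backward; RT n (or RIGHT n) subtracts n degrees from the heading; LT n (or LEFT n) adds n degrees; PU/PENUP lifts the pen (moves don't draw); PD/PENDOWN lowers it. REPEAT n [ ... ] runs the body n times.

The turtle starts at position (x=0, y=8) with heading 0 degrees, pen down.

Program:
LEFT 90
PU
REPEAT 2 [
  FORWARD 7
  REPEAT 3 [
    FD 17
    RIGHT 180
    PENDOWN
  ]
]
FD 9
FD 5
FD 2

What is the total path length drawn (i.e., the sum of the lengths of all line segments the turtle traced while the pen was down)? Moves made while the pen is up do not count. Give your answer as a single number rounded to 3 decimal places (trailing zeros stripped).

Answer: 108

Derivation:
Executing turtle program step by step:
Start: pos=(0,8), heading=0, pen down
LT 90: heading 0 -> 90
PU: pen up
REPEAT 2 [
  -- iteration 1/2 --
  FD 7: (0,8) -> (0,15) [heading=90, move]
  REPEAT 3 [
    -- iteration 1/3 --
    FD 17: (0,15) -> (0,32) [heading=90, move]
    RT 180: heading 90 -> 270
    PD: pen down
    -- iteration 2/3 --
    FD 17: (0,32) -> (0,15) [heading=270, draw]
    RT 180: heading 270 -> 90
    PD: pen down
    -- iteration 3/3 --
    FD 17: (0,15) -> (0,32) [heading=90, draw]
    RT 180: heading 90 -> 270
    PD: pen down
  ]
  -- iteration 2/2 --
  FD 7: (0,32) -> (0,25) [heading=270, draw]
  REPEAT 3 [
    -- iteration 1/3 --
    FD 17: (0,25) -> (0,8) [heading=270, draw]
    RT 180: heading 270 -> 90
    PD: pen down
    -- iteration 2/3 --
    FD 17: (0,8) -> (0,25) [heading=90, draw]
    RT 180: heading 90 -> 270
    PD: pen down
    -- iteration 3/3 --
    FD 17: (0,25) -> (0,8) [heading=270, draw]
    RT 180: heading 270 -> 90
    PD: pen down
  ]
]
FD 9: (0,8) -> (0,17) [heading=90, draw]
FD 5: (0,17) -> (0,22) [heading=90, draw]
FD 2: (0,22) -> (0,24) [heading=90, draw]
Final: pos=(0,24), heading=90, 9 segment(s) drawn

Segment lengths:
  seg 1: (0,32) -> (0,15), length = 17
  seg 2: (0,15) -> (0,32), length = 17
  seg 3: (0,32) -> (0,25), length = 7
  seg 4: (0,25) -> (0,8), length = 17
  seg 5: (0,8) -> (0,25), length = 17
  seg 6: (0,25) -> (0,8), length = 17
  seg 7: (0,8) -> (0,17), length = 9
  seg 8: (0,17) -> (0,22), length = 5
  seg 9: (0,22) -> (0,24), length = 2
Total = 108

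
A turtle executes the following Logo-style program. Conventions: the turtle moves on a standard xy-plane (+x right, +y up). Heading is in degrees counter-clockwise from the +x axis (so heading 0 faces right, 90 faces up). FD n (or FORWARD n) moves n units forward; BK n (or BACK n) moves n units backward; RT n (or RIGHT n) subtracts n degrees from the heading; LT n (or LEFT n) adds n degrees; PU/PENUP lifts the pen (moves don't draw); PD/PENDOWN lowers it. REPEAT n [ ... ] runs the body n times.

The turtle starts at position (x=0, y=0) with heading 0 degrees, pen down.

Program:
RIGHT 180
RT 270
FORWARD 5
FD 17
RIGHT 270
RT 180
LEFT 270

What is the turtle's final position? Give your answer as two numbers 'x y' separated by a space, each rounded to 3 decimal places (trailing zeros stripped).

Executing turtle program step by step:
Start: pos=(0,0), heading=0, pen down
RT 180: heading 0 -> 180
RT 270: heading 180 -> 270
FD 5: (0,0) -> (0,-5) [heading=270, draw]
FD 17: (0,-5) -> (0,-22) [heading=270, draw]
RT 270: heading 270 -> 0
RT 180: heading 0 -> 180
LT 270: heading 180 -> 90
Final: pos=(0,-22), heading=90, 2 segment(s) drawn

Answer: 0 -22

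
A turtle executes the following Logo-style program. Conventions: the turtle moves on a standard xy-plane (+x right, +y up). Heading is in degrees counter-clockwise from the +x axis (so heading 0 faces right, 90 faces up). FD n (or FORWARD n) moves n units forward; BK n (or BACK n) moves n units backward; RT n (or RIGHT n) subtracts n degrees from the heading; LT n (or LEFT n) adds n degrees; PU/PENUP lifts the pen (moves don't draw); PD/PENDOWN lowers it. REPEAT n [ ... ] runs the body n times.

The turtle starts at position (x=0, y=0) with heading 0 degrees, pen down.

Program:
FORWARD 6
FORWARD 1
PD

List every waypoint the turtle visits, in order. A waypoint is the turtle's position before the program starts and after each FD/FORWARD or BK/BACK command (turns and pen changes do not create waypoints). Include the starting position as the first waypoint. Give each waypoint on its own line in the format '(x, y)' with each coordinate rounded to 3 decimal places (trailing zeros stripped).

Executing turtle program step by step:
Start: pos=(0,0), heading=0, pen down
FD 6: (0,0) -> (6,0) [heading=0, draw]
FD 1: (6,0) -> (7,0) [heading=0, draw]
PD: pen down
Final: pos=(7,0), heading=0, 2 segment(s) drawn
Waypoints (3 total):
(0, 0)
(6, 0)
(7, 0)

Answer: (0, 0)
(6, 0)
(7, 0)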